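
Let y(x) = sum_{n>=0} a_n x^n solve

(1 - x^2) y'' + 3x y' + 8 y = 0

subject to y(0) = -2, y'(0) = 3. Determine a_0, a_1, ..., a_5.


Ansatz: y(x) = sum_{n>=0} a_n x^n, so y'(x) = sum_{n>=1} n a_n x^(n-1) and y''(x) = sum_{n>=2} n(n-1) a_n x^(n-2).
Substitute into P(x) y'' + Q(x) y' + R(x) y = 0 with P(x) = 1 - x^2, Q(x) = 3x, R(x) = 8, and match powers of x.
Initial conditions: a_0 = -2, a_1 = 3.
Setting the coefficient of each power of x to zero and solving order by order (substituting the coefficients already found):
  x^0: 2 a_2 + 8 a_0 = 0  ->  2 a_2 = -8 a_0 = 16  ->  a_2 = 8
  x^1: 6 a_3 + 11 a_1 = 0  ->  6 a_3 = -11 a_1 = -33  ->  a_3 = -11/2
  x^2: 12 a_4 + 12 a_2 = 0  ->  12 a_4 = -12 a_2 = -96  ->  a_4 = -8
  x^3: 20 a_5 + 11 a_3 = 0  ->  20 a_5 = -11 a_3 = 121/2  ->  a_5 = 121/40
Truncated series: y(x) = -2 + 3 x + 8 x^2 - (11/2) x^3 - 8 x^4 + (121/40) x^5 + O(x^6).

a_0 = -2; a_1 = 3; a_2 = 8; a_3 = -11/2; a_4 = -8; a_5 = 121/40


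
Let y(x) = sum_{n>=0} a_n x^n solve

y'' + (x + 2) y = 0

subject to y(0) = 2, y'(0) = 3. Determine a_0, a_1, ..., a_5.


Ansatz: y(x) = sum_{n>=0} a_n x^n, so y'(x) = sum_{n>=1} n a_n x^(n-1) and y''(x) = sum_{n>=2} n(n-1) a_n x^(n-2).
Substitute into P(x) y'' + Q(x) y' + R(x) y = 0 with P(x) = 1, Q(x) = 0, R(x) = x + 2, and match powers of x.
Initial conditions: a_0 = 2, a_1 = 3.
Setting the coefficient of each power of x to zero and solving order by order (substituting the coefficients already found):
  x^0: 2 a_2 + 2 a_0 = 0  ->  2 a_2 = -2 a_0 = -4  ->  a_2 = -2
  x^1: 6 a_3 + 2 a_1 + a_0 = 0  ->  6 a_3 = -2 a_1 - a_0 = -8  ->  a_3 = -4/3
  x^2: 12 a_4 + 2 a_2 + a_1 = 0  ->  12 a_4 = -2 a_2 - a_1 = 1  ->  a_4 = 1/12
  x^3: 20 a_5 + 2 a_3 + a_2 = 0  ->  20 a_5 = -2 a_3 - a_2 = 14/3  ->  a_5 = 7/30
Truncated series: y(x) = 2 + 3 x - 2 x^2 - (4/3) x^3 + (1/12) x^4 + (7/30) x^5 + O(x^6).

a_0 = 2; a_1 = 3; a_2 = -2; a_3 = -4/3; a_4 = 1/12; a_5 = 7/30


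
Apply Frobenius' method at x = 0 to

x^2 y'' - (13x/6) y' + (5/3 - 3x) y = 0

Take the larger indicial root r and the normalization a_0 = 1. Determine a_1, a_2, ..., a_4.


Write in Frobenius form y'' + (p(x)/x) y' + (q(x)/x^2) y = 0:
  p(x) = -13/6,  q(x) = 5/3 - 3x.
Indicial equation: r(r-1) + (-13/6) r + (5/3) = 0 -> roots r_1 = 5/2, r_2 = 2/3.
Take r = r_1 = 5/2. Let y(x) = x^r sum_{n>=0} a_n x^n with a_0 = 1.
Substitute y = x^r sum a_n x^n and match x^{r+n}. The recurrence is
  D(n) a_n - 3 a_{n-1} = 0,  where D(n) = (r+n)(r+n-1) + (-13/6)(r+n) + (5/3).
  a_n = 3 / D(n) * a_{n-1}.
Since the indicial polynomial factors as (r - r_1)(r - r_2), D(n) = (r_1 + n - r_1)(r_1 + n - r_2) = n(n + 11/6).
Evaluating step by step (a_0 = 1):
  n = 1: D(1) = 1(1 + 11/6) = 17/6; numerator = 3(1) = 3; a_1 = (3)/(17/6) = 18/17
  n = 2: D(2) = 2(2 + 11/6) = 23/3; numerator = 3(18/17) = 54/17; a_2 = (54/17)/(23/3) = 162/391
  n = 3: D(3) = 3(3 + 11/6) = 29/2; numerator = 3(162/391) = 486/391; a_3 = (486/391)/(29/2) = 972/11339
  n = 4: D(4) = 4(4 + 11/6) = 70/3; numerator = 3(972/11339) = 2916/11339; a_4 = (2916/11339)/(70/3) = 4374/396865

r = 5/2; a_0 = 1; a_1 = 18/17; a_2 = 162/391; a_3 = 972/11339; a_4 = 4374/396865


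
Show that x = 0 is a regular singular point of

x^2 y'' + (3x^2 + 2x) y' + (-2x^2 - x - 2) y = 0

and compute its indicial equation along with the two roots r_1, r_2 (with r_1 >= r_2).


Divide by x^2 to reach normal form y'' + P_1(x) y' + P_2(x) y = 0 with P_1(x) = 3 + 2/x and P_2(x) = -2 - 1/x - 2/x^2.
x = 0 is a singular point because the y'-coefficient 3 + 2/x has a pole at x = 0 and the y-coefficient -2 - 1/x - 2/x^2 has a pole at x = 0.
It is a regular singular point because x P_1(x) = p(x) = 3x + 2 and x^2 P_2(x) = q(x) = -2x^2 - x - 2 are polynomials, hence analytic at x = 0.
p(0) = 2,  q(0) = -2.
Indicial equation: r(r-1) + p(0) r + q(0) = 0, i.e. r^2 + (p(0) - 1) r + q(0) = 0, i.e. r^2 + 1 r - 2 = 0.
Discriminant: (1)^2 - 4(-2) = 9, so r = (-1 ± 3)/2.
Solving: r_1 = 1, r_2 = -2.

indicial: r^2 + 1 r - 2 = 0; roots r_1 = 1, r_2 = -2


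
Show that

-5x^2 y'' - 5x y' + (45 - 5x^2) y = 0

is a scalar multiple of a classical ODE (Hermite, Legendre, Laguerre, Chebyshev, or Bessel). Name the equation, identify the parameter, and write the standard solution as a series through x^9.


All three coefficients share the factor -5; dividing through by -5 gives  x^2 y'' + x y' + (x^2 - 9) y = 0.
This matches the Bessel equation x^2 y'' + x y' + (x^2 - nu^2) y = 0 with nu^2 = 9, so nu = 3; the solution bounded at x = 0 is J_3(x).
Frobenius at x = 0: indicial roots ±nu; for r = nu the recurrence k(k + 2nu) c_k = -c_{k-2} gives the standard series J_nu(x) = sum_{k>=0} (-1)^k / (k! (k+nu)!) (x/2)^(2k+nu). Evaluate the first 4 terms:
  k = 0: (-1)^0 / (0! * 3! * 2^3) x^3 = 1/(1*6*8) x^3 = (1/48) x^3
  k = 1: (-1)^1 / (1! * 4! * 2^5) x^5 = -1/(1*24*32) x^5 = (-1/768) x^5
  k = 2: (-1)^2 / (2! * 5! * 2^7) x^7 = 1/(2*120*128) x^7 = (1/30720) x^7
  k = 3: (-1)^3 / (3! * 6! * 2^9) x^9 = -1/(6*720*512) x^9 = (-1/2211840) x^9
Hence J_3(x) = -x^9/2211840 + x^7/30720 - x^5/768 + x^3/48 + ....

J_3(x); series = -x^9/2211840 + x^7/30720 - x^5/768 + x^3/48


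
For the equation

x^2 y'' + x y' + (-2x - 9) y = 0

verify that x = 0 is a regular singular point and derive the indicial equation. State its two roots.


Divide by x^2 to reach normal form y'' + P_1(x) y' + P_2(x) y = 0 with P_1(x) = 1/x and P_2(x) = -2/x - 9/x^2.
x = 0 is a singular point because the y'-coefficient 1/x has a pole at x = 0 and the y-coefficient -2/x - 9/x^2 has a pole at x = 0.
It is a regular singular point because x P_1(x) = p(x) = 1 and x^2 P_2(x) = q(x) = -2x - 9 are polynomials, hence analytic at x = 0.
p(0) = 1,  q(0) = -9.
Indicial equation: r(r-1) + p(0) r + q(0) = 0, i.e. r^2 + (p(0) - 1) r + q(0) = 0, i.e. r^2 - 9 = 0.
Discriminant: (0)^2 - 4(-9) = 36, so r = (0 ± 6)/2.
Solving: r_1 = 3, r_2 = -3.

indicial: r^2 - 9 = 0; roots r_1 = 3, r_2 = -3


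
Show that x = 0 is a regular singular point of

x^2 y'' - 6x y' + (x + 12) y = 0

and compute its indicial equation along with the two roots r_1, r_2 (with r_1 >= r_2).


Divide by x^2 to reach normal form y'' + P_1(x) y' + P_2(x) y = 0 with P_1(x) = -6/x and P_2(x) = 1/x + 12/x^2.
x = 0 is a singular point because the y'-coefficient -6/x has a pole at x = 0 and the y-coefficient 1/x + 12/x^2 has a pole at x = 0.
It is a regular singular point because x P_1(x) = p(x) = -6 and x^2 P_2(x) = q(x) = x + 12 are polynomials, hence analytic at x = 0.
p(0) = -6,  q(0) = 12.
Indicial equation: r(r-1) + p(0) r + q(0) = 0, i.e. r^2 + (p(0) - 1) r + q(0) = 0, i.e. r^2 - 7 r + 12 = 0.
Discriminant: (-7)^2 - 4(12) = 1, so r = (7 ± 1)/2.
Solving: r_1 = 4, r_2 = 3.

indicial: r^2 - 7 r + 12 = 0; roots r_1 = 4, r_2 = 3


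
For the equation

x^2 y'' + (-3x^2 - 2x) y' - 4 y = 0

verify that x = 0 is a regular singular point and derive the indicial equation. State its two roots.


Divide by x^2 to reach normal form y'' + P_1(x) y' + P_2(x) y = 0 with P_1(x) = -3 - 2/x and P_2(x) = -4/x^2.
x = 0 is a singular point because the y'-coefficient -3 - 2/x has a pole at x = 0 and the y-coefficient -4/x^2 has a pole at x = 0.
It is a regular singular point because x P_1(x) = p(x) = -3x - 2 and x^2 P_2(x) = q(x) = -4 are polynomials, hence analytic at x = 0.
p(0) = -2,  q(0) = -4.
Indicial equation: r(r-1) + p(0) r + q(0) = 0, i.e. r^2 + (p(0) - 1) r + q(0) = 0, i.e. r^2 - 3 r - 4 = 0.
Discriminant: (-3)^2 - 4(-4) = 25, so r = (3 ± 5)/2.
Solving: r_1 = 4, r_2 = -1.

indicial: r^2 - 3 r - 4 = 0; roots r_1 = 4, r_2 = -1


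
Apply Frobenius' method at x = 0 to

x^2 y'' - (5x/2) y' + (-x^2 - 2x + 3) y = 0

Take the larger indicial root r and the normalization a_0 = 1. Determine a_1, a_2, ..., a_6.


Write in Frobenius form y'' + (p(x)/x) y' + (q(x)/x^2) y = 0:
  p(x) = -5/2,  q(x) = -x^2 - 2x + 3.
Indicial equation: r(r-1) + (-5/2) r + (3) = 0 -> roots r_1 = 2, r_2 = 3/2.
Take r = r_1 = 2. Let y(x) = x^r sum_{n>=0} a_n x^n with a_0 = 1.
Substitute y = x^r sum a_n x^n and match x^{r+n}. The recurrence is
  D(n) a_n - 2 a_{n-1} - 1 a_{n-2} = 0,  where D(n) = (r+n)(r+n-1) + (-5/2)(r+n) + (3).
  a_n = [2 a_{n-1} + 1 a_{n-2}] / D(n).
Since the indicial polynomial factors as (r - r_1)(r - r_2), D(n) = (r_1 + n - r_1)(r_1 + n - r_2) = n(n + 1/2).
Evaluating step by step (a_0 = 1):
  n = 1: D(1) = 1(1 + 1/2) = 3/2; numerator = 2(1) = 2; a_1 = (2)/(3/2) = 4/3
  n = 2: D(2) = 2(2 + 1/2) = 5; numerator = 2(4/3) + 1(1) = 11/3; a_2 = (11/3)/(5) = 11/15
  n = 3: D(3) = 3(3 + 1/2) = 21/2; numerator = 2(11/15) + 1(4/3) = 14/5; a_3 = (14/5)/(21/2) = 4/15
  n = 4: D(4) = 4(4 + 1/2) = 18; numerator = 2(4/15) + 1(11/15) = 19/15; a_4 = (19/15)/(18) = 19/270
  n = 5: D(5) = 5(5 + 1/2) = 55/2; numerator = 2(19/270) + 1(4/15) = 11/27; a_5 = (11/27)/(55/2) = 2/135
  n = 6: D(6) = 6(6 + 1/2) = 39; numerator = 2(2/135) + 1(19/270) = 1/10; a_6 = (1/10)/(39) = 1/390

r = 2; a_0 = 1; a_1 = 4/3; a_2 = 11/15; a_3 = 4/15; a_4 = 19/270; a_5 = 2/135; a_6 = 1/390


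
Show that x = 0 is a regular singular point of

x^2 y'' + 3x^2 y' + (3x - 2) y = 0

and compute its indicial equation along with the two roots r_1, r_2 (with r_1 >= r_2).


Divide by x^2 to reach normal form y'' + P_1(x) y' + P_2(x) y = 0 with P_1(x) = 3 and P_2(x) = 3/x - 2/x^2.
x = 0 is a singular point because the y-coefficient 3/x - 2/x^2 has a pole at x = 0.
It is a regular singular point because x P_1(x) = p(x) = 3x and x^2 P_2(x) = q(x) = 3x - 2 are polynomials, hence analytic at x = 0.
p(0) = 0,  q(0) = -2.
Indicial equation: r(r-1) + p(0) r + q(0) = 0, i.e. r^2 + (p(0) - 1) r + q(0) = 0, i.e. r^2 - 1 r - 2 = 0.
Discriminant: (-1)^2 - 4(-2) = 9, so r = (1 ± 3)/2.
Solving: r_1 = 2, r_2 = -1.

indicial: r^2 - 1 r - 2 = 0; roots r_1 = 2, r_2 = -1


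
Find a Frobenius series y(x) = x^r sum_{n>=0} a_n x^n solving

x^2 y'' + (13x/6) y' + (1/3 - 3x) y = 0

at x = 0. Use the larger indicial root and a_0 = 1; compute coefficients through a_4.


Write in Frobenius form y'' + (p(x)/x) y' + (q(x)/x^2) y = 0:
  p(x) = 13/6,  q(x) = 1/3 - 3x.
Indicial equation: r(r-1) + (13/6) r + (1/3) = 0 -> roots r_1 = -1/2, r_2 = -2/3.
Take r = r_1 = -1/2. Let y(x) = x^r sum_{n>=0} a_n x^n with a_0 = 1.
Substitute y = x^r sum a_n x^n and match x^{r+n}. The recurrence is
  D(n) a_n - 3 a_{n-1} = 0,  where D(n) = (r+n)(r+n-1) + (13/6)(r+n) + (1/3).
  a_n = 3 / D(n) * a_{n-1}.
Since the indicial polynomial factors as (r - r_1)(r - r_2), D(n) = (r_1 + n - r_1)(r_1 + n - r_2) = n(n + 1/6).
Evaluating step by step (a_0 = 1):
  n = 1: D(1) = 1(1 + 1/6) = 7/6; numerator = 3(1) = 3; a_1 = (3)/(7/6) = 18/7
  n = 2: D(2) = 2(2 + 1/6) = 13/3; numerator = 3(18/7) = 54/7; a_2 = (54/7)/(13/3) = 162/91
  n = 3: D(3) = 3(3 + 1/6) = 19/2; numerator = 3(162/91) = 486/91; a_3 = (486/91)/(19/2) = 972/1729
  n = 4: D(4) = 4(4 + 1/6) = 50/3; numerator = 3(972/1729) = 2916/1729; a_4 = (2916/1729)/(50/3) = 4374/43225

r = -1/2; a_0 = 1; a_1 = 18/7; a_2 = 162/91; a_3 = 972/1729; a_4 = 4374/43225


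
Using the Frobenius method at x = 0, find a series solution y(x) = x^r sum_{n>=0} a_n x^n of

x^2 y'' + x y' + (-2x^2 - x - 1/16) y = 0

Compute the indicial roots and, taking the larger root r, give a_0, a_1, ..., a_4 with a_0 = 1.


Write in Frobenius form y'' + (p(x)/x) y' + (q(x)/x^2) y = 0:
  p(x) = 1,  q(x) = -2x^2 - x - 1/16.
Indicial equation: r(r-1) + (1) r + (-1/16) = 0 -> roots r_1 = 1/4, r_2 = -1/4.
Take r = r_1 = 1/4. Let y(x) = x^r sum_{n>=0} a_n x^n with a_0 = 1.
Substitute y = x^r sum a_n x^n and match x^{r+n}. The recurrence is
  D(n) a_n - 1 a_{n-1} - 2 a_{n-2} = 0,  where D(n) = (r+n)(r+n-1) + (1)(r+n) + (-1/16).
  a_n = [1 a_{n-1} + 2 a_{n-2}] / D(n).
Since the indicial polynomial factors as (r - r_1)(r - r_2), D(n) = (r_1 + n - r_1)(r_1 + n - r_2) = n(n + 1/2).
Evaluating step by step (a_0 = 1):
  n = 1: D(1) = 1(1 + 1/2) = 3/2; numerator = 1(1) = 1; a_1 = (1)/(3/2) = 2/3
  n = 2: D(2) = 2(2 + 1/2) = 5; numerator = 1(2/3) + 2(1) = 8/3; a_2 = (8/3)/(5) = 8/15
  n = 3: D(3) = 3(3 + 1/2) = 21/2; numerator = 1(8/15) + 2(2/3) = 28/15; a_3 = (28/15)/(21/2) = 8/45
  n = 4: D(4) = 4(4 + 1/2) = 18; numerator = 1(8/45) + 2(8/15) = 56/45; a_4 = (56/45)/(18) = 28/405

r = 1/4; a_0 = 1; a_1 = 2/3; a_2 = 8/15; a_3 = 8/45; a_4 = 28/405


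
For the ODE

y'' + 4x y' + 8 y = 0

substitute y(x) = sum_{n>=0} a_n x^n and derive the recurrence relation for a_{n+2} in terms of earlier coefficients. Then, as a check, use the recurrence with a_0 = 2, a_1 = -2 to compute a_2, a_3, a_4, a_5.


Substitute y = sum_n a_n x^n.
y''(x) has coefficient (n+2)(n+1) a_{n+2} at x^n;
4 x y'(x) has coefficient 4 n a_n at x^n (shift);
8 y(x) has coefficient 8 a_n at x^n.
Matching x^n: (n+2)(n+1) a_{n+2} + (4n + 8) a_n = 0.
Thus a_{n+2} = (-4n - 8) / ((n+1)(n+2)) * a_n.

Check with a_0 = 2, a_1 = -2 (apply the recurrence for n = 0, 1, 2, 3): a_0 = 2, a_1 = -2, a_2 = -8, a_3 = 4, a_4 = 32/3, a_5 = -4.

a_(n+2) = (-4n - 8) / ((n+1)(n+2)) * a_n; check: a_0 = 2, a_1 = -2, a_2 = -8, a_3 = 4, a_4 = 32/3, a_5 = -4


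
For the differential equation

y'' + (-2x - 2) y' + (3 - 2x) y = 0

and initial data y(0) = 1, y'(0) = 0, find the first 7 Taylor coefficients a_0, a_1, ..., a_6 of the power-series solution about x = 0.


Ansatz: y(x) = sum_{n>=0} a_n x^n, so y'(x) = sum_{n>=1} n a_n x^(n-1) and y''(x) = sum_{n>=2} n(n-1) a_n x^(n-2).
Substitute into P(x) y'' + Q(x) y' + R(x) y = 0 with P(x) = 1, Q(x) = -2x - 2, R(x) = 3 - 2x, and match powers of x.
Initial conditions: a_0 = 1, a_1 = 0.
Setting the coefficient of each power of x to zero and solving order by order (substituting the coefficients already found):
  x^0: 2 a_2 - 2 a_1 + 3 a_0 = 0  ->  2 a_2 = 2 a_1 - 3 a_0 = -3  ->  a_2 = -3/2
  x^1: 6 a_3 - 4 a_2 + a_1 - 2 a_0 = 0  ->  6 a_3 = 4 a_2 - a_1 + 2 a_0 = -4  ->  a_3 = -2/3
  x^2: 12 a_4 - 6 a_3 - a_2 - 2 a_1 = 0  ->  12 a_4 = 6 a_3 + a_2 + 2 a_1 = -11/2  ->  a_4 = -11/24
  x^3: 20 a_5 - 8 a_4 - 3 a_3 - 2 a_2 = 0  ->  20 a_5 = 8 a_4 + 3 a_3 + 2 a_2 = -26/3  ->  a_5 = -13/30
  x^4: 30 a_6 - 10 a_5 - 5 a_4 - 2 a_3 = 0  ->  30 a_6 = 10 a_5 + 5 a_4 + 2 a_3 = -191/24  ->  a_6 = -191/720
Truncated series: y(x) = 1 - (3/2) x^2 - (2/3) x^3 - (11/24) x^4 - (13/30) x^5 - (191/720) x^6 + O(x^7).

a_0 = 1; a_1 = 0; a_2 = -3/2; a_3 = -2/3; a_4 = -11/24; a_5 = -13/30; a_6 = -191/720


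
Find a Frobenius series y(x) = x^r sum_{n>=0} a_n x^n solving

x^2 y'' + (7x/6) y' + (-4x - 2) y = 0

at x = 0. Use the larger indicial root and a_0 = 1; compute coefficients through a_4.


Write in Frobenius form y'' + (p(x)/x) y' + (q(x)/x^2) y = 0:
  p(x) = 7/6,  q(x) = -4x - 2.
Indicial equation: r(r-1) + (7/6) r + (-2) = 0 -> roots r_1 = 4/3, r_2 = -3/2.
Take r = r_1 = 4/3. Let y(x) = x^r sum_{n>=0} a_n x^n with a_0 = 1.
Substitute y = x^r sum a_n x^n and match x^{r+n}. The recurrence is
  D(n) a_n - 4 a_{n-1} = 0,  where D(n) = (r+n)(r+n-1) + (7/6)(r+n) + (-2).
  a_n = 4 / D(n) * a_{n-1}.
Since the indicial polynomial factors as (r - r_1)(r - r_2), D(n) = (r_1 + n - r_1)(r_1 + n - r_2) = n(n + 17/6).
Evaluating step by step (a_0 = 1):
  n = 1: D(1) = 1(1 + 17/6) = 23/6; numerator = 4(1) = 4; a_1 = (4)/(23/6) = 24/23
  n = 2: D(2) = 2(2 + 17/6) = 29/3; numerator = 4(24/23) = 96/23; a_2 = (96/23)/(29/3) = 288/667
  n = 3: D(3) = 3(3 + 17/6) = 35/2; numerator = 4(288/667) = 1152/667; a_3 = (1152/667)/(35/2) = 2304/23345
  n = 4: D(4) = 4(4 + 17/6) = 82/3; numerator = 4(2304/23345) = 9216/23345; a_4 = (9216/23345)/(82/3) = 13824/957145

r = 4/3; a_0 = 1; a_1 = 24/23; a_2 = 288/667; a_3 = 2304/23345; a_4 = 13824/957145


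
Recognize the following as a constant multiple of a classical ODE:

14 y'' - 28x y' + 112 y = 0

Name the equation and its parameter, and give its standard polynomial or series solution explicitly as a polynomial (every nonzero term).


All three coefficients share the factor 14; dividing through by 14 gives  y'' - 2x y' + 8 y = 0.
This matches the Hermite equation y'' - 2x y' + 2n y = 0 with 2n = 8, so n = 4; the polynomial solution is H_4(x).
With y = sum_k a_k x^k, matching x^k gives (k+2)(k+1) a_{k+2} = 2(k - n) a_k = 2(k - 4) a_k. The right side vanishes at k = 4, so the series with the parity of 4 terminates at degree 4.
Standard normalization: leading coefficient of H_n is 2^n, so a_4 = 2^4 = 16. Work downward with a_k = (k+1)(k+2) a_{k+2} / (2(k - n)):
  a_2 = (3)(4)(16) / (2(2 - 4)) = 192/(-4) = -48
  a_0 = (1)(2)(-48) / (2(0 - 4)) = -96/(-8) = 12
Hence H_4(x) = 16 x^4 - 48 x^2 + 12.

H_4(x); series = 16 x^4 - 48 x^2 + 12


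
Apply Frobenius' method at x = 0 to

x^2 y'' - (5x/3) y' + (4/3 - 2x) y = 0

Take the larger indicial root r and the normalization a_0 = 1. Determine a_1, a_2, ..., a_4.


Write in Frobenius form y'' + (p(x)/x) y' + (q(x)/x^2) y = 0:
  p(x) = -5/3,  q(x) = 4/3 - 2x.
Indicial equation: r(r-1) + (-5/3) r + (4/3) = 0 -> roots r_1 = 2, r_2 = 2/3.
Take r = r_1 = 2. Let y(x) = x^r sum_{n>=0} a_n x^n with a_0 = 1.
Substitute y = x^r sum a_n x^n and match x^{r+n}. The recurrence is
  D(n) a_n - 2 a_{n-1} = 0,  where D(n) = (r+n)(r+n-1) + (-5/3)(r+n) + (4/3).
  a_n = 2 / D(n) * a_{n-1}.
Since the indicial polynomial factors as (r - r_1)(r - r_2), D(n) = (r_1 + n - r_1)(r_1 + n - r_2) = n(n + 4/3).
Evaluating step by step (a_0 = 1):
  n = 1: D(1) = 1(1 + 4/3) = 7/3; numerator = 2(1) = 2; a_1 = (2)/(7/3) = 6/7
  n = 2: D(2) = 2(2 + 4/3) = 20/3; numerator = 2(6/7) = 12/7; a_2 = (12/7)/(20/3) = 9/35
  n = 3: D(3) = 3(3 + 4/3) = 13; numerator = 2(9/35) = 18/35; a_3 = (18/35)/(13) = 18/455
  n = 4: D(4) = 4(4 + 4/3) = 64/3; numerator = 2(18/455) = 36/455; a_4 = (36/455)/(64/3) = 27/7280

r = 2; a_0 = 1; a_1 = 6/7; a_2 = 9/35; a_3 = 18/455; a_4 = 27/7280


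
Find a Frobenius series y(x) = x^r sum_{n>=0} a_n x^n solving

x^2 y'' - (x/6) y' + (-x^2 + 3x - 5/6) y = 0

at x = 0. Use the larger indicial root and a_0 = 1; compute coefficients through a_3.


Write in Frobenius form y'' + (p(x)/x) y' + (q(x)/x^2) y = 0:
  p(x) = -1/6,  q(x) = -x^2 + 3x - 5/6.
Indicial equation: r(r-1) + (-1/6) r + (-5/6) = 0 -> roots r_1 = 5/3, r_2 = -1/2.
Take r = r_1 = 5/3. Let y(x) = x^r sum_{n>=0} a_n x^n with a_0 = 1.
Substitute y = x^r sum a_n x^n and match x^{r+n}. The recurrence is
  D(n) a_n + 3 a_{n-1} - 1 a_{n-2} = 0,  where D(n) = (r+n)(r+n-1) + (-1/6)(r+n) + (-5/6).
  a_n = [-3 a_{n-1} + 1 a_{n-2}] / D(n).
Since the indicial polynomial factors as (r - r_1)(r - r_2), D(n) = (r_1 + n - r_1)(r_1 + n - r_2) = n(n + 13/6).
Evaluating step by step (a_0 = 1):
  n = 1: D(1) = 1(1 + 13/6) = 19/6; numerator = -3(1) = -3; a_1 = (-3)/(19/6) = -18/19
  n = 2: D(2) = 2(2 + 13/6) = 25/3; numerator = -3(-18/19) + 1(1) = 73/19; a_2 = (73/19)/(25/3) = 219/475
  n = 3: D(3) = 3(3 + 13/6) = 31/2; numerator = -3(219/475) + 1(-18/19) = -1107/475; a_3 = (-1107/475)/(31/2) = -2214/14725

r = 5/3; a_0 = 1; a_1 = -18/19; a_2 = 219/475; a_3 = -2214/14725


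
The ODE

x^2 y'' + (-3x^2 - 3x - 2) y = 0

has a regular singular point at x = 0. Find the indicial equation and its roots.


Divide by x^2 to reach normal form y'' + P_1(x) y' + P_2(x) y = 0 with P_1(x) = 0 and P_2(x) = -3 - 3/x - 2/x^2.
x = 0 is a singular point because the y-coefficient -3 - 3/x - 2/x^2 has a pole at x = 0.
It is a regular singular point because x P_1(x) = p(x) = 0 and x^2 P_2(x) = q(x) = -3x^2 - 3x - 2 are polynomials, hence analytic at x = 0.
p(0) = 0,  q(0) = -2.
Indicial equation: r(r-1) + p(0) r + q(0) = 0, i.e. r^2 + (p(0) - 1) r + q(0) = 0, i.e. r^2 - 1 r - 2 = 0.
Discriminant: (-1)^2 - 4(-2) = 9, so r = (1 ± 3)/2.
Solving: r_1 = 2, r_2 = -1.

indicial: r^2 - 1 r - 2 = 0; roots r_1 = 2, r_2 = -1


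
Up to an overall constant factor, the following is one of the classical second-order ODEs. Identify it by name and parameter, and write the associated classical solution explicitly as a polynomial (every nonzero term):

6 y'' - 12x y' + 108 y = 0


All three coefficients share the factor 6; dividing through by 6 gives  y'' - 2x y' + 18 y = 0.
This matches the Hermite equation y'' - 2x y' + 2n y = 0 with 2n = 18, so n = 9; the polynomial solution is H_9(x).
With y = sum_k a_k x^k, matching x^k gives (k+2)(k+1) a_{k+2} = 2(k - n) a_k = 2(k - 9) a_k. The right side vanishes at k = 9, so the series with the parity of 9 terminates at degree 9.
Standard normalization: leading coefficient of H_n is 2^n, so a_9 = 2^9 = 512. Work downward with a_k = (k+1)(k+2) a_{k+2} / (2(k - n)):
  a_7 = (8)(9)(512) / (2(7 - 9)) = 36864/(-4) = -9216
  a_5 = (6)(7)(-9216) / (2(5 - 9)) = -387072/(-8) = 48384
  a_3 = (4)(5)(48384) / (2(3 - 9)) = 967680/(-12) = -80640
  a_1 = (2)(3)(-80640) / (2(1 - 9)) = -483840/(-16) = 30240
Hence H_9(x) = 512 x^9 - 9216 x^7 + 48384 x^5 - 80640 x^3 + 30240 x.

H_9(x); series = 512 x^9 - 9216 x^7 + 48384 x^5 - 80640 x^3 + 30240 x


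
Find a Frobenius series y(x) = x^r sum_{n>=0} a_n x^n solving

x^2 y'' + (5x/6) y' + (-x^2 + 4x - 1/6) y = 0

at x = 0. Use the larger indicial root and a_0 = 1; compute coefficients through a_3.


Write in Frobenius form y'' + (p(x)/x) y' + (q(x)/x^2) y = 0:
  p(x) = 5/6,  q(x) = -x^2 + 4x - 1/6.
Indicial equation: r(r-1) + (5/6) r + (-1/6) = 0 -> roots r_1 = 1/2, r_2 = -1/3.
Take r = r_1 = 1/2. Let y(x) = x^r sum_{n>=0} a_n x^n with a_0 = 1.
Substitute y = x^r sum a_n x^n and match x^{r+n}. The recurrence is
  D(n) a_n + 4 a_{n-1} - 1 a_{n-2} = 0,  where D(n) = (r+n)(r+n-1) + (5/6)(r+n) + (-1/6).
  a_n = [-4 a_{n-1} + 1 a_{n-2}] / D(n).
Since the indicial polynomial factors as (r - r_1)(r - r_2), D(n) = (r_1 + n - r_1)(r_1 + n - r_2) = n(n + 5/6).
Evaluating step by step (a_0 = 1):
  n = 1: D(1) = 1(1 + 5/6) = 11/6; numerator = -4(1) = -4; a_1 = (-4)/(11/6) = -24/11
  n = 2: D(2) = 2(2 + 5/6) = 17/3; numerator = -4(-24/11) + 1(1) = 107/11; a_2 = (107/11)/(17/3) = 321/187
  n = 3: D(3) = 3(3 + 5/6) = 23/2; numerator = -4(321/187) + 1(-24/11) = -1692/187; a_3 = (-1692/187)/(23/2) = -3384/4301

r = 1/2; a_0 = 1; a_1 = -24/11; a_2 = 321/187; a_3 = -3384/4301


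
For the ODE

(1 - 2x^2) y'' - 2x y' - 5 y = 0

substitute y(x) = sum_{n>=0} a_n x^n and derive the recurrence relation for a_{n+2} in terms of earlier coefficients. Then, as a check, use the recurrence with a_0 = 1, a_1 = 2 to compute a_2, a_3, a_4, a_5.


Substitute y = sum_n a_n x^n.
(1 - 2 x^2) y'' contributes (n+2)(n+1) a_{n+2} - 2 n(n-1) a_n at x^n.
-2 x y'(x) contributes -2 n a_n at x^n.
-5 y(x) contributes -5 a_n at x^n.
Matching x^n: (n+2)(n+1) a_{n+2} + (-2 n(n-1) - 2 n - 5) a_n = 0.
Thus a_{n+2} = (2 n(n-1) + 2 n + 5) / ((n+1)(n+2)) * a_n.

Check with a_0 = 1, a_1 = 2 (apply the recurrence for n = 0, 1, 2, 3): a_0 = 1, a_1 = 2, a_2 = 5/2, a_3 = 7/3, a_4 = 65/24, a_5 = 161/60.

a_(n+2) = (2 n(n-1) + 2 n + 5) / ((n+1)(n+2)) * a_n; check: a_0 = 1, a_1 = 2, a_2 = 5/2, a_3 = 7/3, a_4 = 65/24, a_5 = 161/60


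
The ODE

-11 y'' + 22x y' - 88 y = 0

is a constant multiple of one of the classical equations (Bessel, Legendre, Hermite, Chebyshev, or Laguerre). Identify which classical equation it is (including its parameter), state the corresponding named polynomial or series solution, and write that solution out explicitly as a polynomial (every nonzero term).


All three coefficients share the factor -11; dividing through by -11 gives  y'' - 2x y' + 8 y = 0.
This matches the Hermite equation y'' - 2x y' + 2n y = 0 with 2n = 8, so n = 4; the polynomial solution is H_4(x).
With y = sum_k a_k x^k, matching x^k gives (k+2)(k+1) a_{k+2} = 2(k - n) a_k = 2(k - 4) a_k. The right side vanishes at k = 4, so the series with the parity of 4 terminates at degree 4.
Standard normalization: leading coefficient of H_n is 2^n, so a_4 = 2^4 = 16. Work downward with a_k = (k+1)(k+2) a_{k+2} / (2(k - n)):
  a_2 = (3)(4)(16) / (2(2 - 4)) = 192/(-4) = -48
  a_0 = (1)(2)(-48) / (2(0 - 4)) = -96/(-8) = 12
Hence H_4(x) = 16 x^4 - 48 x^2 + 12.

H_4(x); series = 16 x^4 - 48 x^2 + 12


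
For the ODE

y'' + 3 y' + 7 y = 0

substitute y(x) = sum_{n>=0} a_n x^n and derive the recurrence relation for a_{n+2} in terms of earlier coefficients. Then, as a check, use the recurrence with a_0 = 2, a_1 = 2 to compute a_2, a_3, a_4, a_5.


Substitute y = sum_n a_n x^n.
y''(x) has coefficient (n+2)(n+1) a_{n+2} at x^n;
3 y'(x) has coefficient 3 (n+1) a_{n+1} at x^n;
7 y(x) has coefficient 7 a_n at x^n.
Matching x^n: (n+2)(n+1) a_{n+2} + 3 (n+1) a_{n+1} + 7 a_n = 0.
Thus a_{n+2} = [-3 (n+1) a_{n+1} - 7 a_n] / ((n+1)(n+2)).

Check with a_0 = 2, a_1 = 2 (apply the recurrence for n = 0, 1, 2, 3): a_0 = 2, a_1 = 2, a_2 = -10, a_3 = 23/3, a_4 = 1/12, a_5 = -41/15.

a_(n+2) = [-3 (n+1) a_(n+1) - 7 a_n] / ((n+1)(n+2)); check: a_0 = 2, a_1 = 2, a_2 = -10, a_3 = 23/3, a_4 = 1/12, a_5 = -41/15


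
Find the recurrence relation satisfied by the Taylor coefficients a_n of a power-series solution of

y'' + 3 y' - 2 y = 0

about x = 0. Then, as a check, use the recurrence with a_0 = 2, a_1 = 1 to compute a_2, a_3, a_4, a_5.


Substitute y = sum_n a_n x^n.
y''(x) has coefficient (n+2)(n+1) a_{n+2} at x^n;
3 y'(x) has coefficient 3 (n+1) a_{n+1} at x^n;
-2 y(x) has coefficient -2 a_n at x^n.
Matching x^n: (n+2)(n+1) a_{n+2} + 3 (n+1) a_{n+1} - 2 a_n = 0.
Thus a_{n+2} = [-3 (n+1) a_{n+1} + 2 a_n] / ((n+1)(n+2)).

Check with a_0 = 2, a_1 = 1 (apply the recurrence for n = 0, 1, 2, 3): a_0 = 2, a_1 = 1, a_2 = 1/2, a_3 = -1/6, a_4 = 5/24, a_5 = -17/120.

a_(n+2) = [-3 (n+1) a_(n+1) + 2 a_n] / ((n+1)(n+2)); check: a_0 = 2, a_1 = 1, a_2 = 1/2, a_3 = -1/6, a_4 = 5/24, a_5 = -17/120


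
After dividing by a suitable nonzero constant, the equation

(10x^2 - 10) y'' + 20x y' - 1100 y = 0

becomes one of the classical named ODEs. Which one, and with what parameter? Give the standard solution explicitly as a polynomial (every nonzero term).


All three coefficients share the factor -10; dividing through by -10 gives  (1 - x^2) y'' - 2x y' + 110 y = 0.
This matches the Legendre equation (1 - x^2) y'' - 2x y' + n(n+1) y = 0 (note the -2x y' term) with n(n+1) = 110, so n = 10; the polynomial solution is P_10(x).
With y = sum_k a_k x^k, matching x^k gives (k+2)(k+1) a_{k+2} = [k(k+1) - n(n+1)] a_k = (k - 10)(k + 11) a_k. The right side vanishes at k = 10, so the series with the parity of 10 terminates at degree 10.
Standard normalization (P_n(1) = 1): leading coefficient (2n)!/(2^n (n!)^2) = 2432902008176640000/(1024*13168189440000) = 46189/256, so a_10 = 46189/256. Work downward with a_k = (k+1)(k+2) a_{k+2} / ((k - 10)(k + 11)):
  a_8 = (9)(10)(46189/256) / ((8 - 10)(8 + 11)) = (2078505/128)/(-38) = -109395/256
  a_6 = (7)(8)(-109395/256) / ((6 - 10)(6 + 11)) = (-765765/32)/(-68) = 45045/128
  a_4 = (5)(6)(45045/128) / ((4 - 10)(4 + 11)) = (675675/64)/(-90) = -15015/128
  a_2 = (3)(4)(-15015/128) / ((2 - 10)(2 + 11)) = (-45045/32)/(-104) = 3465/256
  a_0 = (1)(2)(3465/256) / ((0 - 10)(0 + 11)) = (3465/128)/(-110) = -63/256
Hence P_10(x) = 46189 x^10/256 - 109395 x^8/256 + 45045 x^6/128 - 15015 x^4/128 + 3465 x^2/256 - 63/256.

P_10(x); series = 46189 x^10/256 - 109395 x^8/256 + 45045 x^6/128 - 15015 x^4/128 + 3465 x^2/256 - 63/256


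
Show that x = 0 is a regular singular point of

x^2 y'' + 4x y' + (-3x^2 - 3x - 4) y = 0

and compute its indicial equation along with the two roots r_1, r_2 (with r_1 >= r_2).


Divide by x^2 to reach normal form y'' + P_1(x) y' + P_2(x) y = 0 with P_1(x) = 4/x and P_2(x) = -3 - 3/x - 4/x^2.
x = 0 is a singular point because the y'-coefficient 4/x has a pole at x = 0 and the y-coefficient -3 - 3/x - 4/x^2 has a pole at x = 0.
It is a regular singular point because x P_1(x) = p(x) = 4 and x^2 P_2(x) = q(x) = -3x^2 - 3x - 4 are polynomials, hence analytic at x = 0.
p(0) = 4,  q(0) = -4.
Indicial equation: r(r-1) + p(0) r + q(0) = 0, i.e. r^2 + (p(0) - 1) r + q(0) = 0, i.e. r^2 + 3 r - 4 = 0.
Discriminant: (3)^2 - 4(-4) = 25, so r = (-3 ± 5)/2.
Solving: r_1 = 1, r_2 = -4.

indicial: r^2 + 3 r - 4 = 0; roots r_1 = 1, r_2 = -4


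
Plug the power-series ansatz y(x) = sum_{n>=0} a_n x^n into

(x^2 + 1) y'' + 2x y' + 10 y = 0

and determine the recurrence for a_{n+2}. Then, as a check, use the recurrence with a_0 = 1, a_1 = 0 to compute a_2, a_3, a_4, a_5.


Substitute y = sum_n a_n x^n.
(1 + 1 x^2) y'' contributes (n+2)(n+1) a_{n+2} + n(n-1) a_n at x^n.
2 x y'(x) contributes 2 n a_n at x^n.
10 y(x) contributes 10 a_n at x^n.
Matching x^n: (n+2)(n+1) a_{n+2} + (n(n-1) + 2 n + 10) a_n = 0.
Thus a_{n+2} = (-n(n-1) - 2 n - 10) / ((n+1)(n+2)) * a_n.

Check with a_0 = 1, a_1 = 0 (apply the recurrence for n = 0, 1, 2, 3): a_0 = 1, a_1 = 0, a_2 = -5, a_3 = 0, a_4 = 20/3, a_5 = 0.

a_(n+2) = (-n(n-1) - 2 n - 10) / ((n+1)(n+2)) * a_n; check: a_0 = 1, a_1 = 0, a_2 = -5, a_3 = 0, a_4 = 20/3, a_5 = 0


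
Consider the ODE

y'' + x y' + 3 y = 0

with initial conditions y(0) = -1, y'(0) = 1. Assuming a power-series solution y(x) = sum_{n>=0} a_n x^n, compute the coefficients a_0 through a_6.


Ansatz: y(x) = sum_{n>=0} a_n x^n, so y'(x) = sum_{n>=1} n a_n x^(n-1) and y''(x) = sum_{n>=2} n(n-1) a_n x^(n-2).
Substitute into P(x) y'' + Q(x) y' + R(x) y = 0 with P(x) = 1, Q(x) = x, R(x) = 3, and match powers of x.
Initial conditions: a_0 = -1, a_1 = 1.
Setting the coefficient of each power of x to zero and solving order by order (substituting the coefficients already found):
  x^0: 2 a_2 + 3 a_0 = 0  ->  2 a_2 = -3 a_0 = 3  ->  a_2 = 3/2
  x^1: 6 a_3 + 4 a_1 = 0  ->  6 a_3 = -4 a_1 = -4  ->  a_3 = -2/3
  x^2: 12 a_4 + 5 a_2 = 0  ->  12 a_4 = -5 a_2 = -15/2  ->  a_4 = -5/8
  x^3: 20 a_5 + 6 a_3 = 0  ->  20 a_5 = -6 a_3 = 4  ->  a_5 = 1/5
  x^4: 30 a_6 + 7 a_4 = 0  ->  30 a_6 = -7 a_4 = 35/8  ->  a_6 = 7/48
Truncated series: y(x) = -1 + x + (3/2) x^2 - (2/3) x^3 - (5/8) x^4 + (1/5) x^5 + (7/48) x^6 + O(x^7).

a_0 = -1; a_1 = 1; a_2 = 3/2; a_3 = -2/3; a_4 = -5/8; a_5 = 1/5; a_6 = 7/48


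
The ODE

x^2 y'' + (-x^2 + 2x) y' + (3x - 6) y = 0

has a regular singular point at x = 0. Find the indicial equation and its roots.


Divide by x^2 to reach normal form y'' + P_1(x) y' + P_2(x) y = 0 with P_1(x) = -1 + 2/x and P_2(x) = 3/x - 6/x^2.
x = 0 is a singular point because the y'-coefficient -1 + 2/x has a pole at x = 0 and the y-coefficient 3/x - 6/x^2 has a pole at x = 0.
It is a regular singular point because x P_1(x) = p(x) = 2 - x and x^2 P_2(x) = q(x) = 3x - 6 are polynomials, hence analytic at x = 0.
p(0) = 2,  q(0) = -6.
Indicial equation: r(r-1) + p(0) r + q(0) = 0, i.e. r^2 + (p(0) - 1) r + q(0) = 0, i.e. r^2 + 1 r - 6 = 0.
Discriminant: (1)^2 - 4(-6) = 25, so r = (-1 ± 5)/2.
Solving: r_1 = 2, r_2 = -3.

indicial: r^2 + 1 r - 6 = 0; roots r_1 = 2, r_2 = -3


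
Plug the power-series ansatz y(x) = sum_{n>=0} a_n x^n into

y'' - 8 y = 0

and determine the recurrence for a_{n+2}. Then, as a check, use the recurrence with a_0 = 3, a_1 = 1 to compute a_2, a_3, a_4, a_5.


Substitute y = sum_n a_n x^n into y'' + (const) y = 0.
y''(x) = sum_{n>=0} (n+2)(n+1) a_{n+2} x^n.
The ODE becomes sum_n [(n+2)(n+1) a_{n+2} - 8 a_n] x^n = 0.
Setting each coefficient to zero gives the recurrence:
  (n+2)(n+1) a_{n+2} - 8 a_n = 0,
  a_{n+2} = 8 / ((n+1)(n+2)) a_n.

Check with a_0 = 3, a_1 = 1 (apply the recurrence for n = 0, 1, 2, 3): a_0 = 3, a_1 = 1, a_2 = 12, a_3 = 4/3, a_4 = 8, a_5 = 8/15.

a_{n+2} = 8/((n+1)(n+2)) * a_n; check: a_0 = 3, a_1 = 1, a_2 = 12, a_3 = 4/3, a_4 = 8, a_5 = 8/15


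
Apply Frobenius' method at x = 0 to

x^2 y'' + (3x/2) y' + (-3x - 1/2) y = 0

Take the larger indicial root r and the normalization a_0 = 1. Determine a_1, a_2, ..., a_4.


Write in Frobenius form y'' + (p(x)/x) y' + (q(x)/x^2) y = 0:
  p(x) = 3/2,  q(x) = -3x - 1/2.
Indicial equation: r(r-1) + (3/2) r + (-1/2) = 0 -> roots r_1 = 1/2, r_2 = -1.
Take r = r_1 = 1/2. Let y(x) = x^r sum_{n>=0} a_n x^n with a_0 = 1.
Substitute y = x^r sum a_n x^n and match x^{r+n}. The recurrence is
  D(n) a_n - 3 a_{n-1} = 0,  where D(n) = (r+n)(r+n-1) + (3/2)(r+n) + (-1/2).
  a_n = 3 / D(n) * a_{n-1}.
Since the indicial polynomial factors as (r - r_1)(r - r_2), D(n) = (r_1 + n - r_1)(r_1 + n - r_2) = n(n + 3/2).
Evaluating step by step (a_0 = 1):
  n = 1: D(1) = 1(1 + 3/2) = 5/2; numerator = 3(1) = 3; a_1 = (3)/(5/2) = 6/5
  n = 2: D(2) = 2(2 + 3/2) = 7; numerator = 3(6/5) = 18/5; a_2 = (18/5)/(7) = 18/35
  n = 3: D(3) = 3(3 + 3/2) = 27/2; numerator = 3(18/35) = 54/35; a_3 = (54/35)/(27/2) = 4/35
  n = 4: D(4) = 4(4 + 3/2) = 22; numerator = 3(4/35) = 12/35; a_4 = (12/35)/(22) = 6/385

r = 1/2; a_0 = 1; a_1 = 6/5; a_2 = 18/35; a_3 = 4/35; a_4 = 6/385


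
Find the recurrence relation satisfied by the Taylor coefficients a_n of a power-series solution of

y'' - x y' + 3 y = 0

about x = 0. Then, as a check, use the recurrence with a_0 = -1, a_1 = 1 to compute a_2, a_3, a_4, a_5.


Substitute y = sum_n a_n x^n.
y''(x) has coefficient (n+2)(n+1) a_{n+2} at x^n;
-x y'(x) has coefficient -n a_n at x^n (shift);
3 y(x) has coefficient 3 a_n at x^n.
Matching x^n: (n+2)(n+1) a_{n+2} + (-n + 3) a_n = 0.
Thus a_{n+2} = (n - 3) / ((n+1)(n+2)) * a_n.

Check with a_0 = -1, a_1 = 1 (apply the recurrence for n = 0, 1, 2, 3): a_0 = -1, a_1 = 1, a_2 = 3/2, a_3 = -1/3, a_4 = -1/8, a_5 = 0.

a_(n+2) = (n - 3) / ((n+1)(n+2)) * a_n; check: a_0 = -1, a_1 = 1, a_2 = 3/2, a_3 = -1/3, a_4 = -1/8, a_5 = 0


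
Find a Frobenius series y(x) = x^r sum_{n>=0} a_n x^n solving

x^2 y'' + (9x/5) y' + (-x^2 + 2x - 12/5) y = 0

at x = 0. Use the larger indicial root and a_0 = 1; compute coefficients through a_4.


Write in Frobenius form y'' + (p(x)/x) y' + (q(x)/x^2) y = 0:
  p(x) = 9/5,  q(x) = -x^2 + 2x - 12/5.
Indicial equation: r(r-1) + (9/5) r + (-12/5) = 0 -> roots r_1 = 6/5, r_2 = -2.
Take r = r_1 = 6/5. Let y(x) = x^r sum_{n>=0} a_n x^n with a_0 = 1.
Substitute y = x^r sum a_n x^n and match x^{r+n}. The recurrence is
  D(n) a_n + 2 a_{n-1} - 1 a_{n-2} = 0,  where D(n) = (r+n)(r+n-1) + (9/5)(r+n) + (-12/5).
  a_n = [-2 a_{n-1} + 1 a_{n-2}] / D(n).
Since the indicial polynomial factors as (r - r_1)(r - r_2), D(n) = (r_1 + n - r_1)(r_1 + n - r_2) = n(n + 16/5).
Evaluating step by step (a_0 = 1):
  n = 1: D(1) = 1(1 + 16/5) = 21/5; numerator = -2(1) = -2; a_1 = (-2)/(21/5) = -10/21
  n = 2: D(2) = 2(2 + 16/5) = 52/5; numerator = -2(-10/21) + 1(1) = 41/21; a_2 = (41/21)/(52/5) = 205/1092
  n = 3: D(3) = 3(3 + 16/5) = 93/5; numerator = -2(205/1092) + 1(-10/21) = -155/182; a_3 = (-155/182)/(93/5) = -25/546
  n = 4: D(4) = 4(4 + 16/5) = 144/5; numerator = -2(-25/546) + 1(205/1092) = 305/1092; a_4 = (305/1092)/(144/5) = 1525/157248

r = 6/5; a_0 = 1; a_1 = -10/21; a_2 = 205/1092; a_3 = -25/546; a_4 = 1525/157248


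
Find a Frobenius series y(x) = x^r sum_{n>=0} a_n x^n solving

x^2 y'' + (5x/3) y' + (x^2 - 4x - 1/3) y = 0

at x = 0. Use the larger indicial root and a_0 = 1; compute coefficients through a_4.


Write in Frobenius form y'' + (p(x)/x) y' + (q(x)/x^2) y = 0:
  p(x) = 5/3,  q(x) = x^2 - 4x - 1/3.
Indicial equation: r(r-1) + (5/3) r + (-1/3) = 0 -> roots r_1 = 1/3, r_2 = -1.
Take r = r_1 = 1/3. Let y(x) = x^r sum_{n>=0} a_n x^n with a_0 = 1.
Substitute y = x^r sum a_n x^n and match x^{r+n}. The recurrence is
  D(n) a_n - 4 a_{n-1} + 1 a_{n-2} = 0,  where D(n) = (r+n)(r+n-1) + (5/3)(r+n) + (-1/3).
  a_n = [4 a_{n-1} - 1 a_{n-2}] / D(n).
Since the indicial polynomial factors as (r - r_1)(r - r_2), D(n) = (r_1 + n - r_1)(r_1 + n - r_2) = n(n + 4/3).
Evaluating step by step (a_0 = 1):
  n = 1: D(1) = 1(1 + 4/3) = 7/3; numerator = 4(1) = 4; a_1 = (4)/(7/3) = 12/7
  n = 2: D(2) = 2(2 + 4/3) = 20/3; numerator = 4(12/7) - 1(1) = 41/7; a_2 = (41/7)/(20/3) = 123/140
  n = 3: D(3) = 3(3 + 4/3) = 13; numerator = 4(123/140) - 1(12/7) = 9/5; a_3 = (9/5)/(13) = 9/65
  n = 4: D(4) = 4(4 + 4/3) = 64/3; numerator = 4(9/65) - 1(123/140) = -591/1820; a_4 = (-591/1820)/(64/3) = -1773/116480

r = 1/3; a_0 = 1; a_1 = 12/7; a_2 = 123/140; a_3 = 9/65; a_4 = -1773/116480


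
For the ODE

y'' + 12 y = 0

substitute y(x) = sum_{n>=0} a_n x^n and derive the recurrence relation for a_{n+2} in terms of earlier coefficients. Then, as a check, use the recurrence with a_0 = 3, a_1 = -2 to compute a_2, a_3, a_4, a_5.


Substitute y = sum_n a_n x^n into y'' + (const) y = 0.
y''(x) = sum_{n>=0} (n+2)(n+1) a_{n+2} x^n.
The ODE becomes sum_n [(n+2)(n+1) a_{n+2} + 12 a_n] x^n = 0.
Setting each coefficient to zero gives the recurrence:
  (n+2)(n+1) a_{n+2} + 12 a_n = 0,
  a_{n+2} = -12 / ((n+1)(n+2)) a_n.

Check with a_0 = 3, a_1 = -2 (apply the recurrence for n = 0, 1, 2, 3): a_0 = 3, a_1 = -2, a_2 = -18, a_3 = 4, a_4 = 18, a_5 = -12/5.

a_{n+2} = -12/((n+1)(n+2)) * a_n; check: a_0 = 3, a_1 = -2, a_2 = -18, a_3 = 4, a_4 = 18, a_5 = -12/5


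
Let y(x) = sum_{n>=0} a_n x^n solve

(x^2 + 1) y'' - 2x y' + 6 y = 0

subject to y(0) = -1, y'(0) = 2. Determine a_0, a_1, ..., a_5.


Ansatz: y(x) = sum_{n>=0} a_n x^n, so y'(x) = sum_{n>=1} n a_n x^(n-1) and y''(x) = sum_{n>=2} n(n-1) a_n x^(n-2).
Substitute into P(x) y'' + Q(x) y' + R(x) y = 0 with P(x) = x^2 + 1, Q(x) = -2x, R(x) = 6, and match powers of x.
Initial conditions: a_0 = -1, a_1 = 2.
Setting the coefficient of each power of x to zero and solving order by order (substituting the coefficients already found):
  x^0: 2 a_2 + 6 a_0 = 0  ->  2 a_2 = -6 a_0 = 6  ->  a_2 = 3
  x^1: 6 a_3 + 4 a_1 = 0  ->  6 a_3 = -4 a_1 = -8  ->  a_3 = -4/3
  x^2: 12 a_4 + 4 a_2 = 0  ->  12 a_4 = -4 a_2 = -12  ->  a_4 = -1
  x^3: 20 a_5 + 6 a_3 = 0  ->  20 a_5 = -6 a_3 = 8  ->  a_5 = 2/5
Truncated series: y(x) = -1 + 2 x + 3 x^2 - (4/3) x^3 - x^4 + (2/5) x^5 + O(x^6).

a_0 = -1; a_1 = 2; a_2 = 3; a_3 = -4/3; a_4 = -1; a_5 = 2/5


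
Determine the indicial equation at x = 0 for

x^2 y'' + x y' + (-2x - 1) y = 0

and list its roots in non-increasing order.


Divide by x^2 to reach normal form y'' + P_1(x) y' + P_2(x) y = 0 with P_1(x) = 1/x and P_2(x) = -2/x - 1/x^2.
x = 0 is a singular point because the y'-coefficient 1/x has a pole at x = 0 and the y-coefficient -2/x - 1/x^2 has a pole at x = 0.
It is a regular singular point because x P_1(x) = p(x) = 1 and x^2 P_2(x) = q(x) = -2x - 1 are polynomials, hence analytic at x = 0.
p(0) = 1,  q(0) = -1.
Indicial equation: r(r-1) + p(0) r + q(0) = 0, i.e. r^2 + (p(0) - 1) r + q(0) = 0, i.e. r^2 - 1 = 0.
Discriminant: (0)^2 - 4(-1) = 4, so r = (0 ± 2)/2.
Solving: r_1 = 1, r_2 = -1.

indicial: r^2 - 1 = 0; roots r_1 = 1, r_2 = -1


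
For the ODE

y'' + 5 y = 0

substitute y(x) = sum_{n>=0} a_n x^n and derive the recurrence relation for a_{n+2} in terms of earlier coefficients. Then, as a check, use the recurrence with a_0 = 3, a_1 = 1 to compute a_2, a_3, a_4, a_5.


Substitute y = sum_n a_n x^n into y'' + (const) y = 0.
y''(x) = sum_{n>=0} (n+2)(n+1) a_{n+2} x^n.
The ODE becomes sum_n [(n+2)(n+1) a_{n+2} + 5 a_n] x^n = 0.
Setting each coefficient to zero gives the recurrence:
  (n+2)(n+1) a_{n+2} + 5 a_n = 0,
  a_{n+2} = -5 / ((n+1)(n+2)) a_n.

Check with a_0 = 3, a_1 = 1 (apply the recurrence for n = 0, 1, 2, 3): a_0 = 3, a_1 = 1, a_2 = -15/2, a_3 = -5/6, a_4 = 25/8, a_5 = 5/24.

a_{n+2} = -5/((n+1)(n+2)) * a_n; check: a_0 = 3, a_1 = 1, a_2 = -15/2, a_3 = -5/6, a_4 = 25/8, a_5 = 5/24


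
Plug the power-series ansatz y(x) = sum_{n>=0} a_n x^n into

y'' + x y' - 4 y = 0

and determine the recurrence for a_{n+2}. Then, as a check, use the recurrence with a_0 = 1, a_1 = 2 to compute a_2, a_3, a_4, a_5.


Substitute y = sum_n a_n x^n.
y''(x) has coefficient (n+2)(n+1) a_{n+2} at x^n;
x y'(x) has coefficient n a_n at x^n (shift);
-4 y(x) has coefficient -4 a_n at x^n.
Matching x^n: (n+2)(n+1) a_{n+2} + (n - 4) a_n = 0.
Thus a_{n+2} = (-n + 4) / ((n+1)(n+2)) * a_n.

Check with a_0 = 1, a_1 = 2 (apply the recurrence for n = 0, 1, 2, 3): a_0 = 1, a_1 = 2, a_2 = 2, a_3 = 1, a_4 = 1/3, a_5 = 1/20.

a_(n+2) = (-n + 4) / ((n+1)(n+2)) * a_n; check: a_0 = 1, a_1 = 2, a_2 = 2, a_3 = 1, a_4 = 1/3, a_5 = 1/20


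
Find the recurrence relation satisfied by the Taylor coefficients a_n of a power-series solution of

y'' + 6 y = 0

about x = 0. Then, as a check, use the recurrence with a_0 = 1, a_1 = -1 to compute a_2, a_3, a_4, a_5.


Substitute y = sum_n a_n x^n into y'' + (const) y = 0.
y''(x) = sum_{n>=0} (n+2)(n+1) a_{n+2} x^n.
The ODE becomes sum_n [(n+2)(n+1) a_{n+2} + 6 a_n] x^n = 0.
Setting each coefficient to zero gives the recurrence:
  (n+2)(n+1) a_{n+2} + 6 a_n = 0,
  a_{n+2} = -6 / ((n+1)(n+2)) a_n.

Check with a_0 = 1, a_1 = -1 (apply the recurrence for n = 0, 1, 2, 3): a_0 = 1, a_1 = -1, a_2 = -3, a_3 = 1, a_4 = 3/2, a_5 = -3/10.

a_{n+2} = -6/((n+1)(n+2)) * a_n; check: a_0 = 1, a_1 = -1, a_2 = -3, a_3 = 1, a_4 = 3/2, a_5 = -3/10


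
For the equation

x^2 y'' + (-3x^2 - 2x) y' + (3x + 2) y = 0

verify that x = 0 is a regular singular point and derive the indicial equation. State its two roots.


Divide by x^2 to reach normal form y'' + P_1(x) y' + P_2(x) y = 0 with P_1(x) = -3 - 2/x and P_2(x) = 3/x + 2/x^2.
x = 0 is a singular point because the y'-coefficient -3 - 2/x has a pole at x = 0 and the y-coefficient 3/x + 2/x^2 has a pole at x = 0.
It is a regular singular point because x P_1(x) = p(x) = -3x - 2 and x^2 P_2(x) = q(x) = 3x + 2 are polynomials, hence analytic at x = 0.
p(0) = -2,  q(0) = 2.
Indicial equation: r(r-1) + p(0) r + q(0) = 0, i.e. r^2 + (p(0) - 1) r + q(0) = 0, i.e. r^2 - 3 r + 2 = 0.
Discriminant: (-3)^2 - 4(2) = 1, so r = (3 ± 1)/2.
Solving: r_1 = 2, r_2 = 1.

indicial: r^2 - 3 r + 2 = 0; roots r_1 = 2, r_2 = 1
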